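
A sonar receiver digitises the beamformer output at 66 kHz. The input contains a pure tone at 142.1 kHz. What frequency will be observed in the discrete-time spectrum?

142.1 kHz mod fs = 10.1 kHz.
10.1 kHz ≤ fs/2 = 33 kHz, appears at 10.1 kHz.

10.1 kHz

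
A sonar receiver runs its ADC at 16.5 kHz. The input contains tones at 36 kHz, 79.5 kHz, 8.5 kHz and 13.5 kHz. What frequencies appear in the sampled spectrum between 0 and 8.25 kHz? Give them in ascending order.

3 kHz, 8 kHz

fs/2 = 8.25 kHz.
36 kHz mod fs = 3 kHz.
3 kHz ≤ fs/2 = 8.25 kHz, appears at 3 kHz.
79.5 kHz mod fs = 13.5 kHz.
13.5 kHz > fs/2 = 8.25 kHz, folds to fs − 13.5 kHz = 3 kHz.
8.5 kHz > fs/2 = 8.25 kHz, folds to fs − 8.5 kHz = 8 kHz.
13.5 kHz > fs/2 = 8.25 kHz, folds to fs − 13.5 kHz = 3 kHz.
Distinct values: {3 kHz, 8 kHz}.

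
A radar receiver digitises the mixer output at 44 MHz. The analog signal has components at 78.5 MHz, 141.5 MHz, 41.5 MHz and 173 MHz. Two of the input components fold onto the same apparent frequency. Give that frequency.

9.5 MHz

fs/2 = 22 MHz.
78.5 MHz mod fs = 34.5 MHz.
34.5 MHz > fs/2 = 22 MHz, folds to fs − 34.5 MHz = 9.5 MHz.
141.5 MHz mod fs = 9.5 MHz.
9.5 MHz ≤ fs/2 = 22 MHz, appears at 9.5 MHz.
41.5 MHz > fs/2 = 22 MHz, folds to fs − 41.5 MHz = 2.5 MHz.
173 MHz mod fs = 41 MHz.
41 MHz > fs/2 = 22 MHz, folds to fs − 41 MHz = 3 MHz.
78.5 MHz and 141.5 MHz both map to 9.5 MHz.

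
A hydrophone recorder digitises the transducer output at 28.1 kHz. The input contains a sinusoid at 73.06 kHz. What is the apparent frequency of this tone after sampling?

73.06 kHz mod fs = 16.86 kHz.
16.86 kHz > fs/2 = 14.05 kHz, folds to fs − 16.86 kHz = 11.24 kHz.

11.24 kHz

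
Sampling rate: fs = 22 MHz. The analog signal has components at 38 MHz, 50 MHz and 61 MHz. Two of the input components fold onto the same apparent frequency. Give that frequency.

fs/2 = 11 MHz.
38 MHz mod fs = 16 MHz.
16 MHz > fs/2 = 11 MHz, folds to fs − 16 MHz = 6 MHz.
50 MHz mod fs = 6 MHz.
6 MHz ≤ fs/2 = 11 MHz, appears at 6 MHz.
61 MHz mod fs = 17 MHz.
17 MHz > fs/2 = 11 MHz, folds to fs − 17 MHz = 5 MHz.
38 MHz and 50 MHz both map to 6 MHz.

6 MHz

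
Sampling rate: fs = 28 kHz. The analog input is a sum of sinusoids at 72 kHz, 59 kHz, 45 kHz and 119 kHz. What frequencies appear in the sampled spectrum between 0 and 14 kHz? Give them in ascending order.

fs/2 = 14 kHz.
72 kHz mod fs = 16 kHz.
16 kHz > fs/2 = 14 kHz, folds to fs − 16 kHz = 12 kHz.
59 kHz mod fs = 3 kHz.
3 kHz ≤ fs/2 = 14 kHz, appears at 3 kHz.
45 kHz mod fs = 17 kHz.
17 kHz > fs/2 = 14 kHz, folds to fs − 17 kHz = 11 kHz.
119 kHz mod fs = 7 kHz.
7 kHz ≤ fs/2 = 14 kHz, appears at 7 kHz.
Distinct values: {3 kHz, 7 kHz, 11 kHz, 12 kHz}.

3 kHz, 7 kHz, 11 kHz, 12 kHz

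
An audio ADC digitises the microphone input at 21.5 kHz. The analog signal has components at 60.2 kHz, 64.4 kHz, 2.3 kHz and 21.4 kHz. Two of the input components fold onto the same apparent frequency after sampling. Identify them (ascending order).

fs/2 = 10.75 kHz.
60.2 kHz mod fs = 17.2 kHz.
17.2 kHz > fs/2 = 10.75 kHz, folds to fs − 17.2 kHz = 4.3 kHz.
64.4 kHz mod fs = 21.4 kHz.
21.4 kHz > fs/2 = 10.75 kHz, folds to fs − 21.4 kHz = 0.1 kHz.
2.3 kHz ≤ fs/2 = 10.75 kHz, passes unchanged.
21.4 kHz > fs/2 = 10.75 kHz, folds to fs − 21.4 kHz = 0.1 kHz.
21.4 kHz and 64.4 kHz both map to 0.1 kHz.

21.4 kHz, 64.4 kHz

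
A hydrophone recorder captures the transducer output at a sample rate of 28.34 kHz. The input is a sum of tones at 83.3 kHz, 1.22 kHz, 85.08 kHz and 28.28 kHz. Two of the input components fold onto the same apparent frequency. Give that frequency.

fs/2 = 14.17 kHz.
83.3 kHz mod fs = 26.62 kHz.
26.62 kHz > fs/2 = 14.17 kHz, folds to fs − 26.62 kHz = 1.72 kHz.
1.22 kHz ≤ fs/2 = 14.17 kHz, passes unchanged.
85.08 kHz mod fs = 0.06 kHz.
0.06 kHz ≤ fs/2 = 14.17 kHz, appears at 0.06 kHz.
28.28 kHz > fs/2 = 14.17 kHz, folds to fs − 28.28 kHz = 0.06 kHz.
28.28 kHz and 85.08 kHz both map to 0.06 kHz.

0.06 kHz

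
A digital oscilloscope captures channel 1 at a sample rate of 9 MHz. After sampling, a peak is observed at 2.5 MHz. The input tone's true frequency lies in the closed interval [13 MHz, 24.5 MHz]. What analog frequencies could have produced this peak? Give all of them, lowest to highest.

Frequencies that alias to 2.5 MHz are k·fs ± 2.5 MHz for integer k ≥ 0.
k=0: 2.5 MHz.
k=1: 6.5 MHz, 11.5 MHz.
k=2: 15.5 MHz, 20.5 MHz.
k=3: 24.5 MHz, 29.5 MHz.
k=4: 33.5 MHz, 38.5 MHz.
Within [13 MHz, 24.5 MHz]: 15.5 MHz, 20.5 MHz, 24.5 MHz.

15.5 MHz, 20.5 MHz, 24.5 MHz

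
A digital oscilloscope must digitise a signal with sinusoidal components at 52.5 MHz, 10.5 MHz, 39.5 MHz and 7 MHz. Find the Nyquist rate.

105 MHz

Highest-frequency component: 52.5 MHz.
Nyquist rate = 2 × 52.5 MHz = 105 MHz.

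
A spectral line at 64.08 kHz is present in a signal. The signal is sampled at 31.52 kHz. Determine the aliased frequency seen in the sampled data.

1.04 kHz

64.08 kHz mod fs = 1.04 kHz.
1.04 kHz ≤ fs/2 = 15.76 kHz, appears at 1.04 kHz.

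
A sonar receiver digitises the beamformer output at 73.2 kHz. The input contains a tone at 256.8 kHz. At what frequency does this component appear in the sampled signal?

256.8 kHz mod fs = 37.2 kHz.
37.2 kHz > fs/2 = 36.6 kHz, folds to fs − 37.2 kHz = 36 kHz.

36 kHz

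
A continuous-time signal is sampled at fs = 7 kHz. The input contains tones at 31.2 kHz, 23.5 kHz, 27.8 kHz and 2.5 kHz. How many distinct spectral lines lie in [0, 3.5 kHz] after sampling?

fs/2 = 3.5 kHz.
31.2 kHz mod fs = 3.2 kHz.
3.2 kHz ≤ fs/2 = 3.5 kHz, appears at 3.2 kHz.
23.5 kHz mod fs = 2.5 kHz.
2.5 kHz ≤ fs/2 = 3.5 kHz, appears at 2.5 kHz.
27.8 kHz mod fs = 6.8 kHz.
6.8 kHz > fs/2 = 3.5 kHz, folds to fs − 6.8 kHz = 0.2 kHz.
2.5 kHz ≤ fs/2 = 3.5 kHz, passes unchanged.
Distinct values: {0.2 kHz, 2.5 kHz, 3.2 kHz} → 3.

3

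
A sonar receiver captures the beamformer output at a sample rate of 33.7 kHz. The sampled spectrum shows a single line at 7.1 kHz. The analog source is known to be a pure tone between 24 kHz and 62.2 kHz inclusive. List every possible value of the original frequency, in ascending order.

26.6 kHz, 40.8 kHz, 60.3 kHz

Frequencies that alias to 7.1 kHz are k·fs ± 7.1 kHz for integer k ≥ 0.
k=0: 7.1 kHz.
k=1: 26.6 kHz, 40.8 kHz.
k=2: 60.3 kHz, 74.5 kHz.
k=3: 94 kHz, 108.2 kHz.
Within [24 kHz, 62.2 kHz]: 26.6 kHz, 40.8 kHz, 60.3 kHz.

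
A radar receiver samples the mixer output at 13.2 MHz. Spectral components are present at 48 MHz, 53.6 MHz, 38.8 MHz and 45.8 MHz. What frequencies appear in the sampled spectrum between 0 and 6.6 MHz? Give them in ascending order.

fs/2 = 6.6 MHz.
48 MHz mod fs = 8.4 MHz.
8.4 MHz > fs/2 = 6.6 MHz, folds to fs − 8.4 MHz = 4.8 MHz.
53.6 MHz mod fs = 0.8 MHz.
0.8 MHz ≤ fs/2 = 6.6 MHz, appears at 0.8 MHz.
38.8 MHz mod fs = 12.4 MHz.
12.4 MHz > fs/2 = 6.6 MHz, folds to fs − 12.4 MHz = 0.8 MHz.
45.8 MHz mod fs = 6.2 MHz.
6.2 MHz ≤ fs/2 = 6.6 MHz, appears at 6.2 MHz.
Distinct values: {0.8 MHz, 4.8 MHz, 6.2 MHz}.

0.8 MHz, 4.8 MHz, 6.2 MHz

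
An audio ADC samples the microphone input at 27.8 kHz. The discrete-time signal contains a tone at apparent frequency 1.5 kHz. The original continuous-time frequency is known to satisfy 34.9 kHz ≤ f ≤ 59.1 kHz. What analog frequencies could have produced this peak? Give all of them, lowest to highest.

Frequencies that alias to 1.5 kHz are k·fs ± 1.5 kHz for integer k ≥ 0.
k=0: 1.5 kHz.
k=1: 26.3 kHz, 29.3 kHz.
k=2: 54.1 kHz, 57.1 kHz.
k=3: 81.9 kHz, 84.9 kHz.
Within [34.9 kHz, 59.1 kHz]: 54.1 kHz, 57.1 kHz.

54.1 kHz, 57.1 kHz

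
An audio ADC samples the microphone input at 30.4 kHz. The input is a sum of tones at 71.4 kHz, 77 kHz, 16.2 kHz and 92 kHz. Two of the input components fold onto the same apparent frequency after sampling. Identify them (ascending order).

16.2 kHz, 77 kHz

fs/2 = 15.2 kHz.
71.4 kHz mod fs = 10.6 kHz.
10.6 kHz ≤ fs/2 = 15.2 kHz, appears at 10.6 kHz.
77 kHz mod fs = 16.2 kHz.
16.2 kHz > fs/2 = 15.2 kHz, folds to fs − 16.2 kHz = 14.2 kHz.
16.2 kHz > fs/2 = 15.2 kHz, folds to fs − 16.2 kHz = 14.2 kHz.
92 kHz mod fs = 0.8 kHz.
0.8 kHz ≤ fs/2 = 15.2 kHz, appears at 0.8 kHz.
16.2 kHz and 77 kHz both map to 14.2 kHz.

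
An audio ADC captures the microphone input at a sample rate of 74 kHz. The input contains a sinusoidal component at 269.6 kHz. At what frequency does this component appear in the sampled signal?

26.4 kHz

269.6 kHz mod fs = 47.6 kHz.
47.6 kHz > fs/2 = 37 kHz, folds to fs − 47.6 kHz = 26.4 kHz.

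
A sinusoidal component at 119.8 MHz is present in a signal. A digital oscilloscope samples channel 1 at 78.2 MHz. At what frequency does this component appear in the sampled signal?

119.8 MHz mod fs = 41.6 MHz.
41.6 MHz > fs/2 = 39.1 MHz, folds to fs − 41.6 MHz = 36.6 MHz.

36.6 MHz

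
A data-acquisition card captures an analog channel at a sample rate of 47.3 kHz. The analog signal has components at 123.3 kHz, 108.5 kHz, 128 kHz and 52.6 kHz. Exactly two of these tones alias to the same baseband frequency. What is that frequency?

fs/2 = 23.65 kHz.
123.3 kHz mod fs = 28.7 kHz.
28.7 kHz > fs/2 = 23.65 kHz, folds to fs − 28.7 kHz = 18.6 kHz.
108.5 kHz mod fs = 13.9 kHz.
13.9 kHz ≤ fs/2 = 23.65 kHz, appears at 13.9 kHz.
128 kHz mod fs = 33.4 kHz.
33.4 kHz > fs/2 = 23.65 kHz, folds to fs − 33.4 kHz = 13.9 kHz.
52.6 kHz mod fs = 5.3 kHz.
5.3 kHz ≤ fs/2 = 23.65 kHz, appears at 5.3 kHz.
108.5 kHz and 128 kHz both map to 13.9 kHz.

13.9 kHz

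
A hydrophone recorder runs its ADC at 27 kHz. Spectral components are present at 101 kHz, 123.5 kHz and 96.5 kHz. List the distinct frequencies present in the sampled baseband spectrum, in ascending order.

fs/2 = 13.5 kHz.
101 kHz mod fs = 20 kHz.
20 kHz > fs/2 = 13.5 kHz, folds to fs − 20 kHz = 7 kHz.
123.5 kHz mod fs = 15.5 kHz.
15.5 kHz > fs/2 = 13.5 kHz, folds to fs − 15.5 kHz = 11.5 kHz.
96.5 kHz mod fs = 15.5 kHz.
15.5 kHz > fs/2 = 13.5 kHz, folds to fs − 15.5 kHz = 11.5 kHz.
Distinct values: {7 kHz, 11.5 kHz}.

7 kHz, 11.5 kHz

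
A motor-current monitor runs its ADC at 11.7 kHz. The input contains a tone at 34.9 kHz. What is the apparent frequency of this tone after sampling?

34.9 kHz mod fs = 11.5 kHz.
11.5 kHz > fs/2 = 5.85 kHz, folds to fs − 11.5 kHz = 0.2 kHz.

0.2 kHz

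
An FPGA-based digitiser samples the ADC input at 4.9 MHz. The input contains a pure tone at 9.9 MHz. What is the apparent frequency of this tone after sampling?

9.9 MHz mod fs = 0.1 MHz.
0.1 MHz ≤ fs/2 = 2.45 MHz, appears at 0.1 MHz.

0.1 MHz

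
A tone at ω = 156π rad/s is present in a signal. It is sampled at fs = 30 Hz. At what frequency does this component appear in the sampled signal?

12 Hz

ω = 156π rad/s → f = ω/(2π) = 78 Hz.
78 Hz mod fs = 18 Hz.
18 Hz > fs/2 = 15 Hz, folds to fs − 18 Hz = 12 Hz.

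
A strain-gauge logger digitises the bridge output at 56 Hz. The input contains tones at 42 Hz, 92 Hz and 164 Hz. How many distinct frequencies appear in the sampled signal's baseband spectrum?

3

fs/2 = 28 Hz.
42 Hz > fs/2 = 28 Hz, folds to fs − 42 Hz = 14 Hz.
92 Hz mod fs = 36 Hz.
36 Hz > fs/2 = 28 Hz, folds to fs − 36 Hz = 20 Hz.
164 Hz mod fs = 52 Hz.
52 Hz > fs/2 = 28 Hz, folds to fs − 52 Hz = 4 Hz.
Distinct values: {4 Hz, 14 Hz, 20 Hz} → 3.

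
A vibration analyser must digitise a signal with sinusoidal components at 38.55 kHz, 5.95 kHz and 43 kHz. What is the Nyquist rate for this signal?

Highest-frequency component: 43 kHz.
Nyquist rate = 2 × 43 kHz = 86 kHz.

86 kHz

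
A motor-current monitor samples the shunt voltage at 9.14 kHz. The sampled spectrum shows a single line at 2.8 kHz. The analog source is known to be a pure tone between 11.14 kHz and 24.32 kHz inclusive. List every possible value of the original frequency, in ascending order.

11.94 kHz, 15.48 kHz, 21.08 kHz

Frequencies that alias to 2.8 kHz are k·fs ± 2.8 kHz for integer k ≥ 0.
k=0: 2.8 kHz.
k=1: 6.34 kHz, 11.94 kHz.
k=2: 15.48 kHz, 21.08 kHz.
k=3: 24.62 kHz, 30.22 kHz.
Within [11.14 kHz, 24.32 kHz]: 11.94 kHz, 15.48 kHz, 21.08 kHz.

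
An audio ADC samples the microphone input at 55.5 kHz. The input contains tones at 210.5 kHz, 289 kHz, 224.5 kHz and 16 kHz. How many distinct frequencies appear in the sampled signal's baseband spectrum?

fs/2 = 27.75 kHz.
210.5 kHz mod fs = 44 kHz.
44 kHz > fs/2 = 27.75 kHz, folds to fs − 44 kHz = 11.5 kHz.
289 kHz mod fs = 11.5 kHz.
11.5 kHz ≤ fs/2 = 27.75 kHz, appears at 11.5 kHz.
224.5 kHz mod fs = 2.5 kHz.
2.5 kHz ≤ fs/2 = 27.75 kHz, appears at 2.5 kHz.
16 kHz ≤ fs/2 = 27.75 kHz, passes unchanged.
Distinct values: {2.5 kHz, 11.5 kHz, 16 kHz} → 3.

3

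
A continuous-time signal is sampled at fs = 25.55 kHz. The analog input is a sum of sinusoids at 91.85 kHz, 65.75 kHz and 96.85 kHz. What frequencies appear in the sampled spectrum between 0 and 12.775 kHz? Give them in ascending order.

5.35 kHz, 10.35 kHz, 10.9 kHz

fs/2 = 12.775 kHz.
91.85 kHz mod fs = 15.2 kHz.
15.2 kHz > fs/2 = 12.775 kHz, folds to fs − 15.2 kHz = 10.35 kHz.
65.75 kHz mod fs = 14.65 kHz.
14.65 kHz > fs/2 = 12.775 kHz, folds to fs − 14.65 kHz = 10.9 kHz.
96.85 kHz mod fs = 20.2 kHz.
20.2 kHz > fs/2 = 12.775 kHz, folds to fs − 20.2 kHz = 5.35 kHz.
Distinct values: {5.35 kHz, 10.35 kHz, 10.9 kHz}.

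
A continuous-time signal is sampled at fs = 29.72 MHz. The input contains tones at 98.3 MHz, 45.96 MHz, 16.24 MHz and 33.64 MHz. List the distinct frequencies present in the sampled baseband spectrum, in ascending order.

fs/2 = 14.86 MHz.
98.3 MHz mod fs = 9.14 MHz.
9.14 MHz ≤ fs/2 = 14.86 MHz, appears at 9.14 MHz.
45.96 MHz mod fs = 16.24 MHz.
16.24 MHz > fs/2 = 14.86 MHz, folds to fs − 16.24 MHz = 13.48 MHz.
16.24 MHz > fs/2 = 14.86 MHz, folds to fs − 16.24 MHz = 13.48 MHz.
33.64 MHz mod fs = 3.92 MHz.
3.92 MHz ≤ fs/2 = 14.86 MHz, appears at 3.92 MHz.
Distinct values: {3.92 MHz, 9.14 MHz, 13.48 MHz}.

3.92 MHz, 9.14 MHz, 13.48 MHz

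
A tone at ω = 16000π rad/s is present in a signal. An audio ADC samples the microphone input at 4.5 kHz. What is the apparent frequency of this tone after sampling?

1 kHz

ω = 16000π rad/s → f = ω/(2π) = 8000 Hz = 8 kHz.
8 kHz mod fs = 3.5 kHz.
3.5 kHz > fs/2 = 2.25 kHz, folds to fs − 3.5 kHz = 1 kHz.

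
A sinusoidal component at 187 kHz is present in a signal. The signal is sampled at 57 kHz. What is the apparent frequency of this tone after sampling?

187 kHz mod fs = 16 kHz.
16 kHz ≤ fs/2 = 28.5 kHz, appears at 16 kHz.

16 kHz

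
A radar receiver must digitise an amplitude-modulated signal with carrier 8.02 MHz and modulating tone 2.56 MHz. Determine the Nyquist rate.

21.16 MHz

AM sidebands sit at fc ± fm = 5.46 MHz and 10.58 MHz.
Highest-frequency component: 10.58 MHz.
Nyquist rate = 2 × 10.58 MHz = 21.16 MHz.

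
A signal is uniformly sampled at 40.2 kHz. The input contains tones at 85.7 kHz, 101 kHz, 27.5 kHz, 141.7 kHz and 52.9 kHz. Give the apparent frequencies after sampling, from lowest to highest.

fs/2 = 20.1 kHz.
85.7 kHz mod fs = 5.3 kHz.
5.3 kHz ≤ fs/2 = 20.1 kHz, appears at 5.3 kHz.
101 kHz mod fs = 20.6 kHz.
20.6 kHz > fs/2 = 20.1 kHz, folds to fs − 20.6 kHz = 19.6 kHz.
27.5 kHz > fs/2 = 20.1 kHz, folds to fs − 27.5 kHz = 12.7 kHz.
141.7 kHz mod fs = 21.1 kHz.
21.1 kHz > fs/2 = 20.1 kHz, folds to fs − 21.1 kHz = 19.1 kHz.
52.9 kHz mod fs = 12.7 kHz.
12.7 kHz ≤ fs/2 = 20.1 kHz, appears at 12.7 kHz.
Distinct values: {5.3 kHz, 12.7 kHz, 19.1 kHz, 19.6 kHz}.

5.3 kHz, 12.7 kHz, 19.1 kHz, 19.6 kHz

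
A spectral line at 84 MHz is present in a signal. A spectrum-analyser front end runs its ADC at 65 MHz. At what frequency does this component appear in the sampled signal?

84 MHz mod fs = 19 MHz.
19 MHz ≤ fs/2 = 32.5 MHz, appears at 19 MHz.

19 MHz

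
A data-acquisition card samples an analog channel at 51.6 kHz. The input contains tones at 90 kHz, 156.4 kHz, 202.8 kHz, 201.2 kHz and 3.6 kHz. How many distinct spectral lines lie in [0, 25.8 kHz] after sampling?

fs/2 = 25.8 kHz.
90 kHz mod fs = 38.4 kHz.
38.4 kHz > fs/2 = 25.8 kHz, folds to fs − 38.4 kHz = 13.2 kHz.
156.4 kHz mod fs = 1.6 kHz.
1.6 kHz ≤ fs/2 = 25.8 kHz, appears at 1.6 kHz.
202.8 kHz mod fs = 48 kHz.
48 kHz > fs/2 = 25.8 kHz, folds to fs − 48 kHz = 3.6 kHz.
201.2 kHz mod fs = 46.4 kHz.
46.4 kHz > fs/2 = 25.8 kHz, folds to fs − 46.4 kHz = 5.2 kHz.
3.6 kHz ≤ fs/2 = 25.8 kHz, passes unchanged.
Distinct values: {1.6 kHz, 3.6 kHz, 5.2 kHz, 13.2 kHz} → 4.

4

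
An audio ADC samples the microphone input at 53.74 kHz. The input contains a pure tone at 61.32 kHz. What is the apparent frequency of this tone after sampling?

7.58 kHz

61.32 kHz mod fs = 7.58 kHz.
7.58 kHz ≤ fs/2 = 26.87 kHz, appears at 7.58 kHz.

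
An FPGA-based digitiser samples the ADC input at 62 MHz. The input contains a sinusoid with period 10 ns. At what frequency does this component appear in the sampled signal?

24 MHz

T = 10 ns → f = 1/T = 100 MHz.
100 MHz mod fs = 38 MHz.
38 MHz > fs/2 = 31 MHz, folds to fs − 38 MHz = 24 MHz.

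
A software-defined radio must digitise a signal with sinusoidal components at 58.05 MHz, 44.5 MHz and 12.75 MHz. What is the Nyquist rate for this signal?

Highest-frequency component: 58.05 MHz.
Nyquist rate = 2 × 58.05 MHz = 116.1 MHz.

116.1 MHz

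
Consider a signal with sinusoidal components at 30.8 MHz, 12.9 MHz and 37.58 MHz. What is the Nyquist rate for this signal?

Highest-frequency component: 37.58 MHz.
Nyquist rate = 2 × 37.58 MHz = 75.16 MHz.

75.16 MHz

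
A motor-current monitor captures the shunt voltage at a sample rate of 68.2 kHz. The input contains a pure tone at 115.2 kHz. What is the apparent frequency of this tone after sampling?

21.2 kHz

115.2 kHz mod fs = 47 kHz.
47 kHz > fs/2 = 34.1 kHz, folds to fs − 47 kHz = 21.2 kHz.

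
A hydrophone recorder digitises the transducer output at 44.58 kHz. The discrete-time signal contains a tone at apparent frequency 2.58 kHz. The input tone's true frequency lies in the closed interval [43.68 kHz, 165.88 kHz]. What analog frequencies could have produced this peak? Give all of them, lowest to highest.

Frequencies that alias to 2.58 kHz are k·fs ± 2.58 kHz for integer k ≥ 0.
k=0: 2.58 kHz.
k=1: 42 kHz, 47.16 kHz.
k=2: 86.58 kHz, 91.74 kHz.
k=3: 131.16 kHz, 136.32 kHz.
k=4: 175.74 kHz, 180.9 kHz.
Within [43.68 kHz, 165.88 kHz]: 47.16 kHz, 86.58 kHz, 91.74 kHz, 131.16 kHz, 136.32 kHz.

47.16 kHz, 86.58 kHz, 91.74 kHz, 131.16 kHz, 136.32 kHz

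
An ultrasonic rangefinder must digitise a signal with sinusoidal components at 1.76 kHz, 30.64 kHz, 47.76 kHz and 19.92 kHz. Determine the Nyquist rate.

95.52 kHz

Highest-frequency component: 47.76 kHz.
Nyquist rate = 2 × 47.76 kHz = 95.52 kHz.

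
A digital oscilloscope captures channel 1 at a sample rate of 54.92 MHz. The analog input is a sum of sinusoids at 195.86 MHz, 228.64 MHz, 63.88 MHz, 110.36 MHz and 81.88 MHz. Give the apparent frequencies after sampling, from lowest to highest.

0.52 MHz, 8.96 MHz, 23.82 MHz, 26.96 MHz

fs/2 = 27.46 MHz.
195.86 MHz mod fs = 31.1 MHz.
31.1 MHz > fs/2 = 27.46 MHz, folds to fs − 31.1 MHz = 23.82 MHz.
228.64 MHz mod fs = 8.96 MHz.
8.96 MHz ≤ fs/2 = 27.46 MHz, appears at 8.96 MHz.
63.88 MHz mod fs = 8.96 MHz.
8.96 MHz ≤ fs/2 = 27.46 MHz, appears at 8.96 MHz.
110.36 MHz mod fs = 0.52 MHz.
0.52 MHz ≤ fs/2 = 27.46 MHz, appears at 0.52 MHz.
81.88 MHz mod fs = 26.96 MHz.
26.96 MHz ≤ fs/2 = 27.46 MHz, appears at 26.96 MHz.
Distinct values: {0.52 MHz, 8.96 MHz, 23.82 MHz, 26.96 MHz}.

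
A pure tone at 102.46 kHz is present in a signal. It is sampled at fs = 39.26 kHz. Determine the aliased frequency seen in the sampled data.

102.46 kHz mod fs = 23.94 kHz.
23.94 kHz > fs/2 = 19.63 kHz, folds to fs − 23.94 kHz = 15.32 kHz.

15.32 kHz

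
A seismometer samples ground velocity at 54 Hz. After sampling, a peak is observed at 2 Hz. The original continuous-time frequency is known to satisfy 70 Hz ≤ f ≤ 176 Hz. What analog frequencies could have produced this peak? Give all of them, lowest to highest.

Frequencies that alias to 2 Hz are k·fs ± 2 Hz for integer k ≥ 0.
k=0: 2 Hz.
k=1: 52 Hz, 56 Hz.
k=2: 106 Hz, 110 Hz.
k=3: 160 Hz, 164 Hz.
k=4: 214 Hz, 218 Hz.
Within [70 Hz, 176 Hz]: 106 Hz, 110 Hz, 160 Hz, 164 Hz.

106 Hz, 110 Hz, 160 Hz, 164 Hz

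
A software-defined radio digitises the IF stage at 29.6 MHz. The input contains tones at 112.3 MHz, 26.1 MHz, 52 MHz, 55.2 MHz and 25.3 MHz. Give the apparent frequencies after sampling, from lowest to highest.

3.5 MHz, 4 MHz, 4.3 MHz, 6.1 MHz, 7.2 MHz

fs/2 = 14.8 MHz.
112.3 MHz mod fs = 23.5 MHz.
23.5 MHz > fs/2 = 14.8 MHz, folds to fs − 23.5 MHz = 6.1 MHz.
26.1 MHz > fs/2 = 14.8 MHz, folds to fs − 26.1 MHz = 3.5 MHz.
52 MHz mod fs = 22.4 MHz.
22.4 MHz > fs/2 = 14.8 MHz, folds to fs − 22.4 MHz = 7.2 MHz.
55.2 MHz mod fs = 25.6 MHz.
25.6 MHz > fs/2 = 14.8 MHz, folds to fs − 25.6 MHz = 4 MHz.
25.3 MHz > fs/2 = 14.8 MHz, folds to fs − 25.3 MHz = 4.3 MHz.
Distinct values: {3.5 MHz, 4 MHz, 4.3 MHz, 6.1 MHz, 7.2 MHz}.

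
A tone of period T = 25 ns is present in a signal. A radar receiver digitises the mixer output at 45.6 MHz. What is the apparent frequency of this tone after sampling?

T = 25 ns → f = 1/T = 40 MHz.
40 MHz > fs/2 = 22.8 MHz, folds to fs − 40 MHz = 5.6 MHz.

5.6 MHz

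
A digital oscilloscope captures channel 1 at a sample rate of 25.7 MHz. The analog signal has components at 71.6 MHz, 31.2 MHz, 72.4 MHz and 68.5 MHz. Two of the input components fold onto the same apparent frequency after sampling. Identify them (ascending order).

fs/2 = 12.85 MHz.
71.6 MHz mod fs = 20.2 MHz.
20.2 MHz > fs/2 = 12.85 MHz, folds to fs − 20.2 MHz = 5.5 MHz.
31.2 MHz mod fs = 5.5 MHz.
5.5 MHz ≤ fs/2 = 12.85 MHz, appears at 5.5 MHz.
72.4 MHz mod fs = 21 MHz.
21 MHz > fs/2 = 12.85 MHz, folds to fs − 21 MHz = 4.7 MHz.
68.5 MHz mod fs = 17.1 MHz.
17.1 MHz > fs/2 = 12.85 MHz, folds to fs − 17.1 MHz = 8.6 MHz.
31.2 MHz and 71.6 MHz both map to 5.5 MHz.

31.2 MHz, 71.6 MHz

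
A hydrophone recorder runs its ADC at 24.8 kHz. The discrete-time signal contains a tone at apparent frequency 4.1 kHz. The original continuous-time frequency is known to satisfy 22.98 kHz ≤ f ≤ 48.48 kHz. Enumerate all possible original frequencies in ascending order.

Frequencies that alias to 4.1 kHz are k·fs ± 4.1 kHz for integer k ≥ 0.
k=0: 4.1 kHz.
k=1: 20.7 kHz, 28.9 kHz.
k=2: 45.5 kHz, 53.7 kHz.
k=3: 70.3 kHz, 78.5 kHz.
Within [22.98 kHz, 48.48 kHz]: 28.9 kHz, 45.5 kHz.

28.9 kHz, 45.5 kHz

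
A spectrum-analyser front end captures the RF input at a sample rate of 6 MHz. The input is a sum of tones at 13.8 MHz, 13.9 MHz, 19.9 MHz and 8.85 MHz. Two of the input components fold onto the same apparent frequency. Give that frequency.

1.9 MHz

fs/2 = 3 MHz.
13.8 MHz mod fs = 1.8 MHz.
1.8 MHz ≤ fs/2 = 3 MHz, appears at 1.8 MHz.
13.9 MHz mod fs = 1.9 MHz.
1.9 MHz ≤ fs/2 = 3 MHz, appears at 1.9 MHz.
19.9 MHz mod fs = 1.9 MHz.
1.9 MHz ≤ fs/2 = 3 MHz, appears at 1.9 MHz.
8.85 MHz mod fs = 2.85 MHz.
2.85 MHz ≤ fs/2 = 3 MHz, appears at 2.85 MHz.
13.9 MHz and 19.9 MHz both map to 1.9 MHz.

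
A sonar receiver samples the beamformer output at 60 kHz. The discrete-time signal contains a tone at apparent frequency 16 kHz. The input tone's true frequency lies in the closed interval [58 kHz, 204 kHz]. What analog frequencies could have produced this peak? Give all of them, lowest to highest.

Frequencies that alias to 16 kHz are k·fs ± 16 kHz for integer k ≥ 0.
k=0: 16 kHz.
k=1: 44 kHz, 76 kHz.
k=2: 104 kHz, 136 kHz.
k=3: 164 kHz, 196 kHz.
k=4: 224 kHz, 256 kHz.
Within [58 kHz, 204 kHz]: 76 kHz, 104 kHz, 136 kHz, 164 kHz, 196 kHz.

76 kHz, 104 kHz, 136 kHz, 164 kHz, 196 kHz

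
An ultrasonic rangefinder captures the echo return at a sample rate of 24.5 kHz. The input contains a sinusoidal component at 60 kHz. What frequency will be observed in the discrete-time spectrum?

60 kHz mod fs = 11 kHz.
11 kHz ≤ fs/2 = 12.25 kHz, appears at 11 kHz.

11 kHz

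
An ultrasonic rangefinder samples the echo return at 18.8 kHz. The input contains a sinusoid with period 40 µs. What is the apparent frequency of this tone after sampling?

T = 40 µs → f = 1/T = 25 kHz.
25 kHz mod fs = 6.2 kHz.
6.2 kHz ≤ fs/2 = 9.4 kHz, appears at 6.2 kHz.

6.2 kHz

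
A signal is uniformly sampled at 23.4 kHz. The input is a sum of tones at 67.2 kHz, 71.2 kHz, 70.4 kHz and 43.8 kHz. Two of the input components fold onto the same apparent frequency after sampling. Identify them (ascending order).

fs/2 = 11.7 kHz.
67.2 kHz mod fs = 20.4 kHz.
20.4 kHz > fs/2 = 11.7 kHz, folds to fs − 20.4 kHz = 3 kHz.
71.2 kHz mod fs = 1 kHz.
1 kHz ≤ fs/2 = 11.7 kHz, appears at 1 kHz.
70.4 kHz mod fs = 0.2 kHz.
0.2 kHz ≤ fs/2 = 11.7 kHz, appears at 0.2 kHz.
43.8 kHz mod fs = 20.4 kHz.
20.4 kHz > fs/2 = 11.7 kHz, folds to fs − 20.4 kHz = 3 kHz.
43.8 kHz and 67.2 kHz both map to 3 kHz.

43.8 kHz, 67.2 kHz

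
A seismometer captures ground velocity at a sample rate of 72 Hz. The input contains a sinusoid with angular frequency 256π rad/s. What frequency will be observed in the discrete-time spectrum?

ω = 256π rad/s → f = ω/(2π) = 128 Hz.
128 Hz mod fs = 56 Hz.
56 Hz > fs/2 = 36 Hz, folds to fs − 56 Hz = 16 Hz.

16 Hz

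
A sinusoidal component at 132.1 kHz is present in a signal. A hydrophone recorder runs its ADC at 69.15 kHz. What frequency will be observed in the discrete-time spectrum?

132.1 kHz mod fs = 62.95 kHz.
62.95 kHz > fs/2 = 34.575 kHz, folds to fs − 62.95 kHz = 6.2 kHz.

6.2 kHz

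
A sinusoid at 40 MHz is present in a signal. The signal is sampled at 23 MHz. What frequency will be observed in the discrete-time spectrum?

40 MHz mod fs = 17 MHz.
17 MHz > fs/2 = 11.5 MHz, folds to fs − 17 MHz = 6 MHz.

6 MHz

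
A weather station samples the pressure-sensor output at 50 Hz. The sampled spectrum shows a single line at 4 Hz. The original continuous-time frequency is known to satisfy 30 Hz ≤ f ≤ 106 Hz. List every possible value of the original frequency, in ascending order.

Frequencies that alias to 4 Hz are k·fs ± 4 Hz for integer k ≥ 0.
k=0: 4 Hz.
k=1: 46 Hz, 54 Hz.
k=2: 96 Hz, 104 Hz.
k=3: 146 Hz, 154 Hz.
Within [30 Hz, 106 Hz]: 46 Hz, 54 Hz, 96 Hz, 104 Hz.

46 Hz, 54 Hz, 96 Hz, 104 Hz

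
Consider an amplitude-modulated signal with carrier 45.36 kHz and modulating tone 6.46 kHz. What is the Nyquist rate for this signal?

103.64 kHz

AM sidebands sit at fc ± fm = 38.9 kHz and 51.82 kHz.
Highest-frequency component: 51.82 kHz.
Nyquist rate = 2 × 51.82 kHz = 103.64 kHz.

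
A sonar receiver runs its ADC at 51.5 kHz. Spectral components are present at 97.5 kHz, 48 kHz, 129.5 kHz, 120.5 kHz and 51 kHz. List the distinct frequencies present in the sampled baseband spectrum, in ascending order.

fs/2 = 25.75 kHz.
97.5 kHz mod fs = 46 kHz.
46 kHz > fs/2 = 25.75 kHz, folds to fs − 46 kHz = 5.5 kHz.
48 kHz > fs/2 = 25.75 kHz, folds to fs − 48 kHz = 3.5 kHz.
129.5 kHz mod fs = 26.5 kHz.
26.5 kHz > fs/2 = 25.75 kHz, folds to fs − 26.5 kHz = 25 kHz.
120.5 kHz mod fs = 17.5 kHz.
17.5 kHz ≤ fs/2 = 25.75 kHz, appears at 17.5 kHz.
51 kHz > fs/2 = 25.75 kHz, folds to fs − 51 kHz = 0.5 kHz.
Distinct values: {0.5 kHz, 3.5 kHz, 5.5 kHz, 17.5 kHz, 25 kHz}.

0.5 kHz, 3.5 kHz, 5.5 kHz, 17.5 kHz, 25 kHz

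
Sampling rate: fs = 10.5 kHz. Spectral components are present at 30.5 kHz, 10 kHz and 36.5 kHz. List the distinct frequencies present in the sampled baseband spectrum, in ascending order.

fs/2 = 5.25 kHz.
30.5 kHz mod fs = 9.5 kHz.
9.5 kHz > fs/2 = 5.25 kHz, folds to fs − 9.5 kHz = 1 kHz.
10 kHz > fs/2 = 5.25 kHz, folds to fs − 10 kHz = 0.5 kHz.
36.5 kHz mod fs = 5 kHz.
5 kHz ≤ fs/2 = 5.25 kHz, appears at 5 kHz.
Distinct values: {0.5 kHz, 1 kHz, 5 kHz}.

0.5 kHz, 1 kHz, 5 kHz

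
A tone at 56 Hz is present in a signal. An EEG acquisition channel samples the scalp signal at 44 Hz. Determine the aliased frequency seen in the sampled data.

12 Hz

56 Hz mod fs = 12 Hz.
12 Hz ≤ fs/2 = 22 Hz, appears at 12 Hz.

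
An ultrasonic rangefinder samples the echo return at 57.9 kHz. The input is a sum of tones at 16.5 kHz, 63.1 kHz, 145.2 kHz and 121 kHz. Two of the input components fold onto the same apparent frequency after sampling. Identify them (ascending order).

fs/2 = 28.95 kHz.
16.5 kHz ≤ fs/2 = 28.95 kHz, passes unchanged.
63.1 kHz mod fs = 5.2 kHz.
5.2 kHz ≤ fs/2 = 28.95 kHz, appears at 5.2 kHz.
145.2 kHz mod fs = 29.4 kHz.
29.4 kHz > fs/2 = 28.95 kHz, folds to fs − 29.4 kHz = 28.5 kHz.
121 kHz mod fs = 5.2 kHz.
5.2 kHz ≤ fs/2 = 28.95 kHz, appears at 5.2 kHz.
63.1 kHz and 121 kHz both map to 5.2 kHz.

63.1 kHz, 121 kHz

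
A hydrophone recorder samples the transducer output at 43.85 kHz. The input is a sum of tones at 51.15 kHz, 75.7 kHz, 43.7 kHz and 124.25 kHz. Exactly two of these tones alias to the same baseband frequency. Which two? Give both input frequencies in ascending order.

51.15 kHz, 124.25 kHz

fs/2 = 21.925 kHz.
51.15 kHz mod fs = 7.3 kHz.
7.3 kHz ≤ fs/2 = 21.925 kHz, appears at 7.3 kHz.
75.7 kHz mod fs = 31.85 kHz.
31.85 kHz > fs/2 = 21.925 kHz, folds to fs − 31.85 kHz = 12 kHz.
43.7 kHz > fs/2 = 21.925 kHz, folds to fs − 43.7 kHz = 0.15 kHz.
124.25 kHz mod fs = 36.55 kHz.
36.55 kHz > fs/2 = 21.925 kHz, folds to fs − 36.55 kHz = 7.3 kHz.
51.15 kHz and 124.25 kHz both map to 7.3 kHz.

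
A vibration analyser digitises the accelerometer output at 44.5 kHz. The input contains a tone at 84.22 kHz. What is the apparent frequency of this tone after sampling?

84.22 kHz mod fs = 39.72 kHz.
39.72 kHz > fs/2 = 22.25 kHz, folds to fs − 39.72 kHz = 4.78 kHz.

4.78 kHz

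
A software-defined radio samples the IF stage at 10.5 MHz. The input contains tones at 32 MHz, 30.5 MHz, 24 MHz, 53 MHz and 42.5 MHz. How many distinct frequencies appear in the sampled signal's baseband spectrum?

3

fs/2 = 5.25 MHz.
32 MHz mod fs = 0.5 MHz.
0.5 MHz ≤ fs/2 = 5.25 MHz, appears at 0.5 MHz.
30.5 MHz mod fs = 9.5 MHz.
9.5 MHz > fs/2 = 5.25 MHz, folds to fs − 9.5 MHz = 1 MHz.
24 MHz mod fs = 3 MHz.
3 MHz ≤ fs/2 = 5.25 MHz, appears at 3 MHz.
53 MHz mod fs = 0.5 MHz.
0.5 MHz ≤ fs/2 = 5.25 MHz, appears at 0.5 MHz.
42.5 MHz mod fs = 0.5 MHz.
0.5 MHz ≤ fs/2 = 5.25 MHz, appears at 0.5 MHz.
Distinct values: {0.5 MHz, 1 MHz, 3 MHz} → 3.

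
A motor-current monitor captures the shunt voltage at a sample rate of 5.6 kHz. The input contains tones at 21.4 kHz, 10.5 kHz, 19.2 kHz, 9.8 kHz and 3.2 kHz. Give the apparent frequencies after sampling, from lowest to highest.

0.7 kHz, 1 kHz, 1.4 kHz, 2.4 kHz

fs/2 = 2.8 kHz.
21.4 kHz mod fs = 4.6 kHz.
4.6 kHz > fs/2 = 2.8 kHz, folds to fs − 4.6 kHz = 1 kHz.
10.5 kHz mod fs = 4.9 kHz.
4.9 kHz > fs/2 = 2.8 kHz, folds to fs − 4.9 kHz = 0.7 kHz.
19.2 kHz mod fs = 2.4 kHz.
2.4 kHz ≤ fs/2 = 2.8 kHz, appears at 2.4 kHz.
9.8 kHz mod fs = 4.2 kHz.
4.2 kHz > fs/2 = 2.8 kHz, folds to fs − 4.2 kHz = 1.4 kHz.
3.2 kHz > fs/2 = 2.8 kHz, folds to fs − 3.2 kHz = 2.4 kHz.
Distinct values: {0.7 kHz, 1 kHz, 1.4 kHz, 2.4 kHz}.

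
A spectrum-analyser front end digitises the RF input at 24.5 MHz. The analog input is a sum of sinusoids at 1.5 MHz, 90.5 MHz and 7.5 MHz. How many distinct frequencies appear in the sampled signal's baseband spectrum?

fs/2 = 12.25 MHz.
1.5 MHz ≤ fs/2 = 12.25 MHz, passes unchanged.
90.5 MHz mod fs = 17 MHz.
17 MHz > fs/2 = 12.25 MHz, folds to fs − 17 MHz = 7.5 MHz.
7.5 MHz ≤ fs/2 = 12.25 MHz, passes unchanged.
Distinct values: {1.5 MHz, 7.5 MHz} → 2.

2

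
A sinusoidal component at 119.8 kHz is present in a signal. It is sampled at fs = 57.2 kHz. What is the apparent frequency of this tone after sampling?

5.4 kHz

119.8 kHz mod fs = 5.4 kHz.
5.4 kHz ≤ fs/2 = 28.6 kHz, appears at 5.4 kHz.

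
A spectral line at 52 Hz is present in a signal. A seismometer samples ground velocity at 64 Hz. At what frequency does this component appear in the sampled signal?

52 Hz > fs/2 = 32 Hz, folds to fs − 52 Hz = 12 Hz.

12 Hz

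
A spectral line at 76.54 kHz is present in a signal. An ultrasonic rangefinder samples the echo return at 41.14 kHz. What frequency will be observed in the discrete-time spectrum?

76.54 kHz mod fs = 35.4 kHz.
35.4 kHz > fs/2 = 20.57 kHz, folds to fs − 35.4 kHz = 5.74 kHz.

5.74 kHz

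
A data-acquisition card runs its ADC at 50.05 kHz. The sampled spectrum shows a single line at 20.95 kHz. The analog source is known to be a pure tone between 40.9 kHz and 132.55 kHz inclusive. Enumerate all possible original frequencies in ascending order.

71 kHz, 79.15 kHz, 121.05 kHz, 129.2 kHz

Frequencies that alias to 20.95 kHz are k·fs ± 20.95 kHz for integer k ≥ 0.
k=0: 20.95 kHz.
k=1: 29.1 kHz, 71 kHz.
k=2: 79.15 kHz, 121.05 kHz.
k=3: 129.2 kHz, 171.1 kHz.
k=4: 179.25 kHz, 221.15 kHz.
Within [40.9 kHz, 132.55 kHz]: 71 kHz, 79.15 kHz, 121.05 kHz, 129.2 kHz.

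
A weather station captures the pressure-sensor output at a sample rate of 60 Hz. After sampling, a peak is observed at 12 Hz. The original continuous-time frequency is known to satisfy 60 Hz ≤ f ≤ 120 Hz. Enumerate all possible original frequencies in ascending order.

72 Hz, 108 Hz

Frequencies that alias to 12 Hz are k·fs ± 12 Hz for integer k ≥ 0.
k=0: 12 Hz.
k=1: 48 Hz, 72 Hz.
k=2: 108 Hz, 132 Hz.
k=3: 168 Hz, 192 Hz.
Within [60 Hz, 120 Hz]: 72 Hz, 108 Hz.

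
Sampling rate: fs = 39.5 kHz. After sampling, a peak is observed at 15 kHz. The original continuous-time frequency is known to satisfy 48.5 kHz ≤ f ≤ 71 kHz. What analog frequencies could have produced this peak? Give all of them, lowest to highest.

Frequencies that alias to 15 kHz are k·fs ± 15 kHz for integer k ≥ 0.
k=0: 15 kHz.
k=1: 24.5 kHz, 54.5 kHz.
k=2: 64 kHz, 94 kHz.
k=3: 103.5 kHz, 133.5 kHz.
Within [48.5 kHz, 71 kHz]: 54.5 kHz, 64 kHz.

54.5 kHz, 64 kHz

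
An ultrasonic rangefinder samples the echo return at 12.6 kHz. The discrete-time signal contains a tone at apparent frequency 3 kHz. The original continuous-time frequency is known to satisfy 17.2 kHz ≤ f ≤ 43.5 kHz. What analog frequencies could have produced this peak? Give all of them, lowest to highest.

22.2 kHz, 28.2 kHz, 34.8 kHz, 40.8 kHz

Frequencies that alias to 3 kHz are k·fs ± 3 kHz for integer k ≥ 0.
k=0: 3 kHz.
k=1: 9.6 kHz, 15.6 kHz.
k=2: 22.2 kHz, 28.2 kHz.
k=3: 34.8 kHz, 40.8 kHz.
k=4: 47.4 kHz, 53.4 kHz.
Within [17.2 kHz, 43.5 kHz]: 22.2 kHz, 28.2 kHz, 34.8 kHz, 40.8 kHz.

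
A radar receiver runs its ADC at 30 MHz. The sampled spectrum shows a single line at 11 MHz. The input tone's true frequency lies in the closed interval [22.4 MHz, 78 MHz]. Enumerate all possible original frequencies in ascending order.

41 MHz, 49 MHz, 71 MHz

Frequencies that alias to 11 MHz are k·fs ± 11 MHz for integer k ≥ 0.
k=0: 11 MHz.
k=1: 19 MHz, 41 MHz.
k=2: 49 MHz, 71 MHz.
k=3: 79 MHz, 101 MHz.
Within [22.4 MHz, 78 MHz]: 41 MHz, 49 MHz, 71 MHz.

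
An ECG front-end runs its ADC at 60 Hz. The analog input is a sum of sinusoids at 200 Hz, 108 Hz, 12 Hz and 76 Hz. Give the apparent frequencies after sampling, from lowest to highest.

fs/2 = 30 Hz.
200 Hz mod fs = 20 Hz.
20 Hz ≤ fs/2 = 30 Hz, appears at 20 Hz.
108 Hz mod fs = 48 Hz.
48 Hz > fs/2 = 30 Hz, folds to fs − 48 Hz = 12 Hz.
12 Hz ≤ fs/2 = 30 Hz, passes unchanged.
76 Hz mod fs = 16 Hz.
16 Hz ≤ fs/2 = 30 Hz, appears at 16 Hz.
Distinct values: {12 Hz, 16 Hz, 20 Hz}.

12 Hz, 16 Hz, 20 Hz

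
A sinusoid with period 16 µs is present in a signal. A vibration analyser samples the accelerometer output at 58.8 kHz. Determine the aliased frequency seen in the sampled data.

3.7 kHz

T = 16 µs → f = 1/T = 62.5 kHz.
62.5 kHz mod fs = 3.7 kHz.
3.7 kHz ≤ fs/2 = 29.4 kHz, appears at 3.7 kHz.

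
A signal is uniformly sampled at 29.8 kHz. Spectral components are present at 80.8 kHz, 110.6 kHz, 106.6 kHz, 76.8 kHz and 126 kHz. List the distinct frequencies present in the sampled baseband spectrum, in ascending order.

6.8 kHz, 8.6 kHz, 12.6 kHz

fs/2 = 14.9 kHz.
80.8 kHz mod fs = 21.2 kHz.
21.2 kHz > fs/2 = 14.9 kHz, folds to fs − 21.2 kHz = 8.6 kHz.
110.6 kHz mod fs = 21.2 kHz.
21.2 kHz > fs/2 = 14.9 kHz, folds to fs − 21.2 kHz = 8.6 kHz.
106.6 kHz mod fs = 17.2 kHz.
17.2 kHz > fs/2 = 14.9 kHz, folds to fs − 17.2 kHz = 12.6 kHz.
76.8 kHz mod fs = 17.2 kHz.
17.2 kHz > fs/2 = 14.9 kHz, folds to fs − 17.2 kHz = 12.6 kHz.
126 kHz mod fs = 6.8 kHz.
6.8 kHz ≤ fs/2 = 14.9 kHz, appears at 6.8 kHz.
Distinct values: {6.8 kHz, 8.6 kHz, 12.6 kHz}.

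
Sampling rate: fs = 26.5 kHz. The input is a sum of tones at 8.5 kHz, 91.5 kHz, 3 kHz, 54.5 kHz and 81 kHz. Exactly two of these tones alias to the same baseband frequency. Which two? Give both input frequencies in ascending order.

54.5 kHz, 81 kHz

fs/2 = 13.25 kHz.
8.5 kHz ≤ fs/2 = 13.25 kHz, passes unchanged.
91.5 kHz mod fs = 12 kHz.
12 kHz ≤ fs/2 = 13.25 kHz, appears at 12 kHz.
3 kHz ≤ fs/2 = 13.25 kHz, passes unchanged.
54.5 kHz mod fs = 1.5 kHz.
1.5 kHz ≤ fs/2 = 13.25 kHz, appears at 1.5 kHz.
81 kHz mod fs = 1.5 kHz.
1.5 kHz ≤ fs/2 = 13.25 kHz, appears at 1.5 kHz.
54.5 kHz and 81 kHz both map to 1.5 kHz.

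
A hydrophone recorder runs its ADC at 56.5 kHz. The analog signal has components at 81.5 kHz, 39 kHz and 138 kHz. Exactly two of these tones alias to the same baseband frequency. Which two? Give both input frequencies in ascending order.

81.5 kHz, 138 kHz

fs/2 = 28.25 kHz.
81.5 kHz mod fs = 25 kHz.
25 kHz ≤ fs/2 = 28.25 kHz, appears at 25 kHz.
39 kHz > fs/2 = 28.25 kHz, folds to fs − 39 kHz = 17.5 kHz.
138 kHz mod fs = 25 kHz.
25 kHz ≤ fs/2 = 28.25 kHz, appears at 25 kHz.
81.5 kHz and 138 kHz both map to 25 kHz.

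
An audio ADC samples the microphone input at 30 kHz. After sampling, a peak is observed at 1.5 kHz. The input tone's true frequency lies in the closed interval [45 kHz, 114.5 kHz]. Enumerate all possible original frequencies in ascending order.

58.5 kHz, 61.5 kHz, 88.5 kHz, 91.5 kHz

Frequencies that alias to 1.5 kHz are k·fs ± 1.5 kHz for integer k ≥ 0.
k=0: 1.5 kHz.
k=1: 28.5 kHz, 31.5 kHz.
k=2: 58.5 kHz, 61.5 kHz.
k=3: 88.5 kHz, 91.5 kHz.
k=4: 118.5 kHz, 121.5 kHz.
Within [45 kHz, 114.5 kHz]: 58.5 kHz, 61.5 kHz, 88.5 kHz, 91.5 kHz.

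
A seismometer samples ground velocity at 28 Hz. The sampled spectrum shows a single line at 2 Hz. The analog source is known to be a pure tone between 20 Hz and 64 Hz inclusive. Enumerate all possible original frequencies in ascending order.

Frequencies that alias to 2 Hz are k·fs ± 2 Hz for integer k ≥ 0.
k=0: 2 Hz.
k=1: 26 Hz, 30 Hz.
k=2: 54 Hz, 58 Hz.
k=3: 82 Hz, 86 Hz.
Within [20 Hz, 64 Hz]: 26 Hz, 30 Hz, 54 Hz, 58 Hz.

26 Hz, 30 Hz, 54 Hz, 58 Hz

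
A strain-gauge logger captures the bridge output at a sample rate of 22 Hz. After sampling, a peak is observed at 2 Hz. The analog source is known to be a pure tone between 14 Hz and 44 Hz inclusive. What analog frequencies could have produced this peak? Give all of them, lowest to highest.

20 Hz, 24 Hz, 42 Hz

Frequencies that alias to 2 Hz are k·fs ± 2 Hz for integer k ≥ 0.
k=0: 2 Hz.
k=1: 20 Hz, 24 Hz.
k=2: 42 Hz, 46 Hz.
k=3: 64 Hz, 68 Hz.
Within [14 Hz, 44 Hz]: 20 Hz, 24 Hz, 42 Hz.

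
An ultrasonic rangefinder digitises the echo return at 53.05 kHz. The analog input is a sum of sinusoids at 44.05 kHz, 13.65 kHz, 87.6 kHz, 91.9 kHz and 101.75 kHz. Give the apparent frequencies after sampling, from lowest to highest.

fs/2 = 26.525 kHz.
44.05 kHz > fs/2 = 26.525 kHz, folds to fs − 44.05 kHz = 9 kHz.
13.65 kHz ≤ fs/2 = 26.525 kHz, passes unchanged.
87.6 kHz mod fs = 34.55 kHz.
34.55 kHz > fs/2 = 26.525 kHz, folds to fs − 34.55 kHz = 18.5 kHz.
91.9 kHz mod fs = 38.85 kHz.
38.85 kHz > fs/2 = 26.525 kHz, folds to fs − 38.85 kHz = 14.2 kHz.
101.75 kHz mod fs = 48.7 kHz.
48.7 kHz > fs/2 = 26.525 kHz, folds to fs − 48.7 kHz = 4.35 kHz.
Distinct values: {4.35 kHz, 9 kHz, 13.65 kHz, 14.2 kHz, 18.5 kHz}.

4.35 kHz, 9 kHz, 13.65 kHz, 14.2 kHz, 18.5 kHz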